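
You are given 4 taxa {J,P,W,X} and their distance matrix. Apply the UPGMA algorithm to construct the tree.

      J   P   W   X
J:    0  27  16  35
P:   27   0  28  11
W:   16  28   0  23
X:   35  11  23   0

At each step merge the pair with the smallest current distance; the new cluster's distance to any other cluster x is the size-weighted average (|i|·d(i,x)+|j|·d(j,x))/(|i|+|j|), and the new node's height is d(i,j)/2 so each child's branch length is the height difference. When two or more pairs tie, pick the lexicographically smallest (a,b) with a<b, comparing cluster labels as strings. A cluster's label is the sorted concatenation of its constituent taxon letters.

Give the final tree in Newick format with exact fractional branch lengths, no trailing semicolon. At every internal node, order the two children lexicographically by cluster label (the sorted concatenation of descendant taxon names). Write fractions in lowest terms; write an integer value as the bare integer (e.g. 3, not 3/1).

((J:8,W:8):49/8,(P:11/2,X:11/2):69/8)

iteration 1: select P,X (d=11); attach at lengths (11/2, 11/2); label the merged cluster PX
  updated: d(J,PX)=31, d(PX,W)=51/2
iteration 2: select J,W (d=16); attach at lengths (8, 8); label the merged cluster JW
  updated: d(JW,PX)=113/4
iteration 3: select JW,PX (d=113/4); attach at lengths (49/8, 69/8); label the merged cluster JPWX
final tree: ((J:8,W:8):49/8,(P:11/2,X:11/2):69/8)
total length: 167/4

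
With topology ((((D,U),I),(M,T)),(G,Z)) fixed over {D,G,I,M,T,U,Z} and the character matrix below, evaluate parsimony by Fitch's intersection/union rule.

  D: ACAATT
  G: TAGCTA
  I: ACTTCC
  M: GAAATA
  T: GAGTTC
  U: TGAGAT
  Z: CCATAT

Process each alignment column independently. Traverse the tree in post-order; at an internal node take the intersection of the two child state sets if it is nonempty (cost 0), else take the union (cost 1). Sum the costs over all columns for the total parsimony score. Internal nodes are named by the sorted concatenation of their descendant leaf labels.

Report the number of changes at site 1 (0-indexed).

DU@0: {A} ∪ {T} = {A,T} (union, +1)
DIU@0: {A,T} ∩ {A} = {A} (intersection, +0)
MT@0: {G} ∩ {G} = {G} (intersection, +0)
DIMTU@0: {A} ∪ {G} = {A,G} (union, +1)
GZ@0: {T} ∪ {C} = {C,T} (union, +1)
DGIMTUZ@0: {A,G} ∪ {C,T} = {A,C,G,T} (union, +1)
DU@1: {C} ∪ {G} = {C,G} (union, +1)
DIU@1: {C,G} ∩ {C} = {C} (intersection, +0)
MT@1: {A} ∩ {A} = {A} (intersection, +0)
DIMTU@1: {C} ∪ {A} = {A,C} (union, +1)
GZ@1: {A} ∪ {C} = {A,C} (union, +1)
DGIMTUZ@1: {A,C} ∩ {A,C} = {A,C} (intersection, +0)
DU@2: {A} ∩ {A} = {A} (intersection, +0)
DIU@2: {A} ∪ {T} = {A,T} (union, +1)
MT@2: {A} ∪ {G} = {A,G} (union, +1)
DIMTU@2: {A,T} ∩ {A,G} = {A} (intersection, +0)
GZ@2: {G} ∪ {A} = {A,G} (union, +1)
DGIMTUZ@2: {A} ∩ {A,G} = {A} (intersection, +0)
DU@3: {A} ∪ {G} = {A,G} (union, +1)
DIU@3: {A,G} ∪ {T} = {A,G,T} (union, +1)
MT@3: {A} ∪ {T} = {A,T} (union, +1)
DIMTU@3: {A,G,T} ∩ {A,T} = {A,T} (intersection, +0)
GZ@3: {C} ∪ {T} = {C,T} (union, +1)
DGIMTUZ@3: {A,T} ∩ {C,T} = {T} (intersection, +0)
DU@4: {T} ∪ {A} = {A,T} (union, +1)
DIU@4: {A,T} ∪ {C} = {A,C,T} (union, +1)
MT@4: {T} ∩ {T} = {T} (intersection, +0)
DIMTU@4: {A,C,T} ∩ {T} = {T} (intersection, +0)
GZ@4: {T} ∪ {A} = {A,T} (union, +1)
DGIMTUZ@4: {T} ∩ {A,T} = {T} (intersection, +0)
DU@5: {T} ∩ {T} = {T} (intersection, +0)
DIU@5: {T} ∪ {C} = {C,T} (union, +1)
MT@5: {A} ∪ {C} = {A,C} (union, +1)
DIMTU@5: {C,T} ∩ {A,C} = {C} (intersection, +0)
GZ@5: {A} ∪ {T} = {A,T} (union, +1)
DGIMTUZ@5: {C} ∪ {A,T} = {A,C,T} (union, +1)
per-site changes: [4, 3, 3, 4, 3, 4]; total = 21

3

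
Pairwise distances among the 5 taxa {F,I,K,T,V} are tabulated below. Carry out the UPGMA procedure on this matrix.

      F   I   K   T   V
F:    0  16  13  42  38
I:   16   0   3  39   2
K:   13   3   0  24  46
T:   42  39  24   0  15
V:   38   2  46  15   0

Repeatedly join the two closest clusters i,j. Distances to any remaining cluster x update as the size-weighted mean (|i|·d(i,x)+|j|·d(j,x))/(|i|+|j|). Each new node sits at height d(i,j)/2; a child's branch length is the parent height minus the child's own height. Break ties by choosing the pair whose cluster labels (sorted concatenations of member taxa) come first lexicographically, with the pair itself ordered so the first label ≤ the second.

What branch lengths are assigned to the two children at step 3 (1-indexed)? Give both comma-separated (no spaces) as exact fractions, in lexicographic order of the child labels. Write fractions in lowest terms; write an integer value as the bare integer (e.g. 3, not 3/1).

iteration 1: select I,V (d=2); attach at lengths (1, 1); label the merged cluster IV
  updated: d(F,IV)=27, d(IV,K)=49/2, d(IV,T)=27
iteration 2: select F,K (d=13); attach at lengths (13/2, 13/2); label the merged cluster FK
  updated: d(FK,IV)=103/4, d(FK,T)=33
iteration 3: select FK,IV (d=103/4); attach at lengths (51/8, 95/8); label the merged cluster FIKV
  updated: d(FIKV,T)=30
iteration 4: select FIKV,T (d=30); attach at lengths (17/8, 15); label the merged cluster FIKTV
final tree: (((F:13/2,K:13/2):51/8,(I:1,V:1):95/8):17/8,T:15)
total length: 403/8

51/8,95/8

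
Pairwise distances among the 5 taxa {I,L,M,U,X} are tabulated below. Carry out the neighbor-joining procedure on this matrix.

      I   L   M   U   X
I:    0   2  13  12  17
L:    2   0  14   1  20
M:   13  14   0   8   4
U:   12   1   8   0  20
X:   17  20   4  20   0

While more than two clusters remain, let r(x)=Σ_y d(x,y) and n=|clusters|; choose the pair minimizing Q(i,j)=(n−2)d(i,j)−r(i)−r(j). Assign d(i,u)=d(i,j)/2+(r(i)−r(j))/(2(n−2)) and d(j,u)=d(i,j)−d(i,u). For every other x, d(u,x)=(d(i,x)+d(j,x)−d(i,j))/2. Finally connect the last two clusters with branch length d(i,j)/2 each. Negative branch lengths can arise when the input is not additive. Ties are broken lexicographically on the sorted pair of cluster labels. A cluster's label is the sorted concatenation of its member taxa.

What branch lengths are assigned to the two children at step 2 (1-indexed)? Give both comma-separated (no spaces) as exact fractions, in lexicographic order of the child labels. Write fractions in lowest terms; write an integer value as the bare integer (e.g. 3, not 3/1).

iteration 1: select M,X (d=4, Q=-88); attach at lengths (-5/3, 17/3); label the merged cluster MX
  updated: d(I,MX)=13, d(L,MX)=15, d(MX,U)=12
iteration 2: select I,L (d=2, Q=-41); attach at lengths (13/4, -5/4); label the merged cluster IL
  updated: d(IL,MX)=13, d(IL,U)=11/2
iteration 3: select IL,MX (d=13, Q=-61/2); attach at lengths (13/4, 39/4); label the merged cluster ILMX
  updated: d(ILMX,U)=9/4
iteration 4: select ILMX,U (d=9/4); attach at lengths (9/8, 9/8); label the merged cluster ILMUX
final tree: (((I:13/4,L:-5/4):13/4,(M:-5/3,X:17/3):39/4):9/8,U:9/8)
total length: 85/4

13/4,-5/4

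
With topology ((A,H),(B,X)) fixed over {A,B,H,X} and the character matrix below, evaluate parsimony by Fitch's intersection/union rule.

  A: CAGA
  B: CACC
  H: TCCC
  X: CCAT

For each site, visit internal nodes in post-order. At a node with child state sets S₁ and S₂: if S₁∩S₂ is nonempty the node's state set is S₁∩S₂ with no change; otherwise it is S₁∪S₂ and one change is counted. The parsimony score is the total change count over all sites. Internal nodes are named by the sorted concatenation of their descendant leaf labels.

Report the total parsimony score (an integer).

AH@0: {C} ∪ {T} = {C,T} (union, +1)
BX@0: {C} ∩ {C} = {C} (intersection, +0)
ABHX@0: {C,T} ∩ {C} = {C} (intersection, +0)
AH@1: {A} ∪ {C} = {A,C} (union, +1)
BX@1: {A} ∪ {C} = {A,C} (union, +1)
ABHX@1: {A,C} ∩ {A,C} = {A,C} (intersection, +0)
AH@2: {G} ∪ {C} = {C,G} (union, +1)
BX@2: {C} ∪ {A} = {A,C} (union, +1)
ABHX@2: {C,G} ∩ {A,C} = {C} (intersection, +0)
AH@3: {A} ∪ {C} = {A,C} (union, +1)
BX@3: {C} ∪ {T} = {C,T} (union, +1)
ABHX@3: {A,C} ∩ {C,T} = {C} (intersection, +0)
per-site changes: [1, 2, 2, 2]; total = 7

7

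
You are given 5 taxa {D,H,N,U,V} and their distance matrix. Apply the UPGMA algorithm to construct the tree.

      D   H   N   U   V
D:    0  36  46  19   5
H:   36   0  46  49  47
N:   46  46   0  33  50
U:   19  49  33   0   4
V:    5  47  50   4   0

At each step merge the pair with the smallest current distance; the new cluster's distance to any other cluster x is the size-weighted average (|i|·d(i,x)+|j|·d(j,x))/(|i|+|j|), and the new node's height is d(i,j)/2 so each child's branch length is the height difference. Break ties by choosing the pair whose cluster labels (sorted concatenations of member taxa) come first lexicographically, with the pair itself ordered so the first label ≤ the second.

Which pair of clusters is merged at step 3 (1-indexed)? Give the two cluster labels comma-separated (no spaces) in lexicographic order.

DUV,N

iteration 1: select U,V (d=4); attach at lengths (2, 2); label the merged cluster UV
  updated: d(D,UV)=12, d(H,UV)=48, d(N,UV)=83/2
iteration 2: select D,UV (d=12); attach at lengths (6, 4); label the merged cluster DUV
  updated: d(DUV,H)=44, d(DUV,N)=43
iteration 3: select DUV,N (d=43); attach at lengths (31/2, 43/2); label the merged cluster DNUV
  updated: d(DNUV,H)=89/2
iteration 4: select DNUV,H (d=89/2); attach at lengths (3/4, 89/4); label the merged cluster DHNUV
final tree: (((D:6,(U:2,V:2):4):31/2,N:43/2):3/4,H:89/4)
total length: 74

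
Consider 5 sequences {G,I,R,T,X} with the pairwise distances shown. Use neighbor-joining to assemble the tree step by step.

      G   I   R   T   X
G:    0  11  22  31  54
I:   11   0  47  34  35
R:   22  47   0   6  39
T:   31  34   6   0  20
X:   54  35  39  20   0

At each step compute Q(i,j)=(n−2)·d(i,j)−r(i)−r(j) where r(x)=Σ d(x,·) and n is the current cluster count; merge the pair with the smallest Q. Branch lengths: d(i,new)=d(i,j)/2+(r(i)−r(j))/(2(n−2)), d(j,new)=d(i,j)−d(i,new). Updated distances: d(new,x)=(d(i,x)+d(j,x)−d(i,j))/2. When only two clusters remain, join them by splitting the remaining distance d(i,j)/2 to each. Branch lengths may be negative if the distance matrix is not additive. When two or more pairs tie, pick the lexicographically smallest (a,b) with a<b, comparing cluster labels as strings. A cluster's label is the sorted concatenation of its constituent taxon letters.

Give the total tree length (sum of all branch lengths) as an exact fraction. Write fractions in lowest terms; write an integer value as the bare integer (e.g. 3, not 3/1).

iteration 1: select G,I (d=11, Q=-212); attach at lengths (4, 7); label the merged cluster GI
  updated: d(GI,R)=29, d(GI,T)=27, d(GI,X)=39
iteration 2: select GI,X (d=39, Q=-115); attach at lengths (75/4, 81/4); label the merged cluster GIX
  updated: d(GIX,R)=29/2, d(GIX,T)=4
iteration 3: select GIX,R (d=29/2, Q=-49/2); attach at lengths (25/4, 33/4); label the merged cluster GIRX
  updated: d(GIRX,T)=-9/4
iteration 4: select GIRX,T (d=-9/4); attach at lengths (-9/8, -9/8); label the merged cluster GIRTX
final tree: ((((G:4,I:7):75/4,X:81/4):25/4,R:33/4):-9/8,T:-9/8)
total length: 249/4

249/4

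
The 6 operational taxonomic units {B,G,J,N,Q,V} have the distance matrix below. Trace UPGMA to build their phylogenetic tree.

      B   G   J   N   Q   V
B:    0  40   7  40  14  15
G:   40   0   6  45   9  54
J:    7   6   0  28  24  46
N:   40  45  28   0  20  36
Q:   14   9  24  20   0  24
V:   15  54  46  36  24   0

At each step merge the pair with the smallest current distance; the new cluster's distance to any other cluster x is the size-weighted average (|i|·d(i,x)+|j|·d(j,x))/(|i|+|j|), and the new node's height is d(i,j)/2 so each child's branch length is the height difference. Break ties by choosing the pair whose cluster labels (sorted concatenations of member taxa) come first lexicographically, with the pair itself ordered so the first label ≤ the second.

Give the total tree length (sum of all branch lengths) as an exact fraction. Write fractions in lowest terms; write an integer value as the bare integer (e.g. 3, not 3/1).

1371/20

iteration 1: select G,J (d=6); attach at lengths (3, 3); label the merged cluster GJ
  updated: d(B,GJ)=47/2, d(GJ,N)=73/2, d(GJ,Q)=33/2, d(GJ,V)=50
iteration 2: select B,Q (d=14); attach at lengths (7, 7); label the merged cluster BQ
  updated: d(BQ,GJ)=20, d(BQ,N)=30, d(BQ,V)=39/2
iteration 3: select BQ,V (d=39/2); attach at lengths (11/4, 39/4); label the merged cluster BQV
  updated: d(BQV,GJ)=30, d(BQV,N)=32
iteration 4: select BQV,GJ (d=30); attach at lengths (21/4, 12); label the merged cluster BGJQV
  updated: d(BGJQV,N)=169/5
iteration 5: select BGJQV,N (d=169/5); attach at lengths (19/10, 169/10); label the merged cluster BGJNQV
final tree: ((((B:7,Q:7):11/4,V:39/4):21/4,(G:3,J:3):12):19/10,N:169/10)
total length: 1371/20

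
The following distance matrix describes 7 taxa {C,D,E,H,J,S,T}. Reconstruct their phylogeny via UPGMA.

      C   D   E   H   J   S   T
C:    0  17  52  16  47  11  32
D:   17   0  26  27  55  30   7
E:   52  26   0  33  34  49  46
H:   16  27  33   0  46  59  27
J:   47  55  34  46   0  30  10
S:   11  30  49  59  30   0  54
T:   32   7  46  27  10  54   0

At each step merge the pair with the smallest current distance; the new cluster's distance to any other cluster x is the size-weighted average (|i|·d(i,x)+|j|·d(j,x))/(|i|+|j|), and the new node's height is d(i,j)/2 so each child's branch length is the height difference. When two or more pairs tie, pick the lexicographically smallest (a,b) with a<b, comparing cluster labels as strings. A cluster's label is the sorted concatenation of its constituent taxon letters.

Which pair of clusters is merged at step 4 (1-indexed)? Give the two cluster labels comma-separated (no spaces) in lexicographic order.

E,J

1. join D+T (d=7) ⇒ DT; edges |D|=7/2, |T|=7/2
  updated: d(C,DT)=49/2, d(DT,E)=36, d(DT,H)=27, d(DT,J)=65/2, d(DT,S)=42
2. join C+S (d=11) ⇒ CS; edges |C|=11/2, |S|=11/2
  updated: d(CS,DT)=133/4, d(CS,E)=101/2, d(CS,H)=75/2, d(CS,J)=77/2
3. join DT+H (d=27) ⇒ DHT; edges |DT|=10, |H|=27/2
  updated: d(CS,DHT)=104/3, d(DHT,E)=35, d(DHT,J)=37
4. join E+J (d=34) ⇒ EJ; edges |E|=17, |J|=17
  updated: d(CS,EJ)=89/2, d(DHT,EJ)=36
5. join CS+DHT (d=104/3) ⇒ CDHST; edges |CS|=71/6, |DHT|=23/6
  updated: d(CDHST,EJ)=197/5
6. join CDHST+EJ (d=197/5) ⇒ CDEHJST; edges |CDHST|=71/30, |EJ|=27/10
final tree: (((C:11/2,S:11/2):71/6,((D:7/2,T:7/2):10,H:27/2):23/6):71/30,(E:17,J:17):27/10)
total length: 2887/30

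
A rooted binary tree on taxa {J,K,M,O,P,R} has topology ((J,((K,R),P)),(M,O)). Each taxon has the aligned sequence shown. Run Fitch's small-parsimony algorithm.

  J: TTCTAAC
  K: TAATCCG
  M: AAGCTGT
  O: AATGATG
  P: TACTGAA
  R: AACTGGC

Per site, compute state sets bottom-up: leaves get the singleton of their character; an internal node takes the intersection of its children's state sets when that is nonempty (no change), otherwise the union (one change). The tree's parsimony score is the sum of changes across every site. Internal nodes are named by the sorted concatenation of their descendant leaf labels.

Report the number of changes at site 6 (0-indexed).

site 0, node KR: K={T} ∪ R={A} → {A,T} (+1)
site 0, node KPR: KR={A,T} ∩ P={T} → {T} (+0)
site 0, node JKPR: J={T} ∩ KPR={T} → {T} (+0)
site 0, node MO: M={A} ∩ O={A} → {A} (+0)
site 0, node JKMOPR: JKPR={T} ∪ MO={A} → {A,T} (+1)
site 1, node KR: K={A} ∩ R={A} → {A} (+0)
site 1, node KPR: KR={A} ∩ P={A} → {A} (+0)
site 1, node JKPR: J={T} ∪ KPR={A} → {A,T} (+1)
site 1, node MO: M={A} ∩ O={A} → {A} (+0)
site 1, node JKMOPR: JKPR={A,T} ∩ MO={A} → {A} (+0)
site 2, node KR: K={A} ∪ R={C} → {A,C} (+1)
site 2, node KPR: KR={A,C} ∩ P={C} → {C} (+0)
site 2, node JKPR: J={C} ∩ KPR={C} → {C} (+0)
site 2, node MO: M={G} ∪ O={T} → {G,T} (+1)
site 2, node JKMOPR: JKPR={C} ∪ MO={G,T} → {C,G,T} (+1)
site 3, node KR: K={T} ∩ R={T} → {T} (+0)
site 3, node KPR: KR={T} ∩ P={T} → {T} (+0)
site 3, node JKPR: J={T} ∩ KPR={T} → {T} (+0)
site 3, node MO: M={C} ∪ O={G} → {C,G} (+1)
site 3, node JKMOPR: JKPR={T} ∪ MO={C,G} → {C,G,T} (+1)
site 4, node KR: K={C} ∪ R={G} → {C,G} (+1)
site 4, node KPR: KR={C,G} ∩ P={G} → {G} (+0)
site 4, node JKPR: J={A} ∪ KPR={G} → {A,G} (+1)
site 4, node MO: M={T} ∪ O={A} → {A,T} (+1)
site 4, node JKMOPR: JKPR={A,G} ∩ MO={A,T} → {A} (+0)
site 5, node KR: K={C} ∪ R={G} → {C,G} (+1)
site 5, node KPR: KR={C,G} ∪ P={A} → {A,C,G} (+1)
site 5, node JKPR: J={A} ∩ KPR={A,C,G} → {A} (+0)
site 5, node MO: M={G} ∪ O={T} → {G,T} (+1)
site 5, node JKMOPR: JKPR={A} ∪ MO={G,T} → {A,G,T} (+1)
site 6, node KR: K={G} ∪ R={C} → {C,G} (+1)
site 6, node KPR: KR={C,G} ∪ P={A} → {A,C,G} (+1)
site 6, node JKPR: J={C} ∩ KPR={A,C,G} → {C} (+0)
site 6, node MO: M={T} ∪ O={G} → {G,T} (+1)
site 6, node JKMOPR: JKPR={C} ∪ MO={G,T} → {C,G,T} (+1)
per-site changes: [2, 1, 3, 2, 3, 4, 4]; total = 19

4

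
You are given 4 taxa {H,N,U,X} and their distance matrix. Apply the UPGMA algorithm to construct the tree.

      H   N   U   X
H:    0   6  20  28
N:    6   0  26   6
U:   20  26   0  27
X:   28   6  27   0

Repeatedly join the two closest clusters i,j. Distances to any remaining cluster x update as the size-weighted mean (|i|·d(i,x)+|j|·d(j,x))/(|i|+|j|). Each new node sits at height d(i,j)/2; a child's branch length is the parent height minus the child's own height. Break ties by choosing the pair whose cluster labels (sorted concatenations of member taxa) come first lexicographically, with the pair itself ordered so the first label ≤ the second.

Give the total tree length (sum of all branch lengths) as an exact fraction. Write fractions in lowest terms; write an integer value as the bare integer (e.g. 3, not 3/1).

215/6

1. join H+N (d=6) ⇒ HN; edges |H|=3, |N|=3
  updated: d(HN,U)=23, d(HN,X)=17
2. join HN+X (d=17) ⇒ HNX; edges |HN|=11/2, |X|=17/2
  updated: d(HNX,U)=73/3
3. join HNX+U (d=73/3) ⇒ HNUX; edges |HNX|=11/3, |U|=73/6
final tree: (((H:3,N:3):11/2,X:17/2):11/3,U:73/6)
total length: 215/6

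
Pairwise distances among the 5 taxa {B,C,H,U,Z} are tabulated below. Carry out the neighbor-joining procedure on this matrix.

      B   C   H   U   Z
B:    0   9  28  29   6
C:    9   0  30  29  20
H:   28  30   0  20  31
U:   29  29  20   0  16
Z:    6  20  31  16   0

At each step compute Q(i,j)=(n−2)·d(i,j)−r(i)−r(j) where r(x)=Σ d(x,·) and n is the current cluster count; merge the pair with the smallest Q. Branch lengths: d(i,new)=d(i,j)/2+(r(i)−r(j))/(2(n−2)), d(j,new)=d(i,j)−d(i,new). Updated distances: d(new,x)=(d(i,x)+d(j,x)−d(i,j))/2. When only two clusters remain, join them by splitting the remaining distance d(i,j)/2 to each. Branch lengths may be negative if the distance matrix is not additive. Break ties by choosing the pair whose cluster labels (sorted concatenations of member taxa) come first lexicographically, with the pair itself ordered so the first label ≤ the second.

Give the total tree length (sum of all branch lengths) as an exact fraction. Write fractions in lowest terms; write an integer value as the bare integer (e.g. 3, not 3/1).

step 1: merge (H,U) at d=20, Q=-143; branch lengths H→25/2, U→15/2; new cluster HU
  updated: d(B,HU)=37/2, d(C,HU)=39/2, d(HU,Z)=27/2
step 2: merge (B,C) at d=9, Q=-64; branch lengths B→3/4, C→33/4; new cluster BC
  updated: d(BC,HU)=29/2, d(BC,Z)=17/2
step 3: merge (BC,HU) at d=29/2, Q=-73/2; branch lengths BC→19/4, HU→39/4; new cluster BCHU
  updated: d(BCHU,Z)=15/4
step 4: merge (BCHU,Z) at d=15/4; branch lengths BCHU→15/8, Z→15/8; new cluster BCHUZ
final tree: (((B:3/4,C:33/4):19/4,(H:25/2,U:15/2):39/4):15/8,Z:15/8)
total length: 189/4

189/4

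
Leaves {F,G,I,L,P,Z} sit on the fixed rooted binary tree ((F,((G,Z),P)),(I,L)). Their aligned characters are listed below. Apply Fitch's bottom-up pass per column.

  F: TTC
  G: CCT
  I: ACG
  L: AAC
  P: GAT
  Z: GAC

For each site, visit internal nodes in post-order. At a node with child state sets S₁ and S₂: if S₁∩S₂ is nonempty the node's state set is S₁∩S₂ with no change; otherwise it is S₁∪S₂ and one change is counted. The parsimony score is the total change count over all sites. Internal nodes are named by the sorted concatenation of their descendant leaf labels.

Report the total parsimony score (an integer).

9

site 0, node GZ: G={C} ∪ Z={G} → {C,G} (+1)
site 0, node GPZ: GZ={C,G} ∩ P={G} → {G} (+0)
site 0, node FGPZ: F={T} ∪ GPZ={G} → {G,T} (+1)
site 0, node IL: I={A} ∩ L={A} → {A} (+0)
site 0, node FGILPZ: FGPZ={G,T} ∪ IL={A} → {A,G,T} (+1)
site 1, node GZ: G={C} ∪ Z={A} → {A,C} (+1)
site 1, node GPZ: GZ={A,C} ∩ P={A} → {A} (+0)
site 1, node FGPZ: F={T} ∪ GPZ={A} → {A,T} (+1)
site 1, node IL: I={C} ∪ L={A} → {A,C} (+1)
site 1, node FGILPZ: FGPZ={A,T} ∩ IL={A,C} → {A} (+0)
site 2, node GZ: G={T} ∪ Z={C} → {C,T} (+1)
site 2, node GPZ: GZ={C,T} ∩ P={T} → {T} (+0)
site 2, node FGPZ: F={C} ∪ GPZ={T} → {C,T} (+1)
site 2, node IL: I={G} ∪ L={C} → {C,G} (+1)
site 2, node FGILPZ: FGPZ={C,T} ∩ IL={C,G} → {C} (+0)
per-site changes: [3, 3, 3]; total = 9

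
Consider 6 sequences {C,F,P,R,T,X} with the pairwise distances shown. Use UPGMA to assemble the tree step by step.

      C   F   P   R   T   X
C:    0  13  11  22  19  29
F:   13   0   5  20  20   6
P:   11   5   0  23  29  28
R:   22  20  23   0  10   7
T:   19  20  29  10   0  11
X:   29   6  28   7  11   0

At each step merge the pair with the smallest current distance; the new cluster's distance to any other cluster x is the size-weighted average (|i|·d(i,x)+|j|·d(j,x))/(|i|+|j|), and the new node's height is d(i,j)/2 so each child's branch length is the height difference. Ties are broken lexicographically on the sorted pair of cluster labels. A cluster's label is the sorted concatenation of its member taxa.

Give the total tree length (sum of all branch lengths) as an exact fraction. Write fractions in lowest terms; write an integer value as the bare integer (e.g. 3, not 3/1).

1405/36

iteration 1: select F,P (d=5); attach at lengths (5/2, 5/2); label the merged cluster FP
  updated: d(C,FP)=12, d(FP,R)=43/2, d(FP,T)=49/2, d(FP,X)=17
iteration 2: select R,X (d=7); attach at lengths (7/2, 7/2); label the merged cluster RX
  updated: d(C,RX)=51/2, d(FP,RX)=77/4, d(RX,T)=21/2
iteration 3: select RX,T (d=21/2); attach at lengths (7/4, 21/4); label the merged cluster RTX
  updated: d(C,RTX)=70/3, d(FP,RTX)=21
iteration 4: select C,FP (d=12); attach at lengths (6, 7/2); label the merged cluster CFP
  updated: d(CFP,RTX)=196/9
iteration 5: select CFP,RTX (d=196/9); attach at lengths (44/9, 203/36); label the merged cluster CFPRTX
final tree: ((C:6,(F:5/2,P:5/2):7/2):44/9,((R:7/2,X:7/2):7/4,T:21/4):203/36)
total length: 1405/36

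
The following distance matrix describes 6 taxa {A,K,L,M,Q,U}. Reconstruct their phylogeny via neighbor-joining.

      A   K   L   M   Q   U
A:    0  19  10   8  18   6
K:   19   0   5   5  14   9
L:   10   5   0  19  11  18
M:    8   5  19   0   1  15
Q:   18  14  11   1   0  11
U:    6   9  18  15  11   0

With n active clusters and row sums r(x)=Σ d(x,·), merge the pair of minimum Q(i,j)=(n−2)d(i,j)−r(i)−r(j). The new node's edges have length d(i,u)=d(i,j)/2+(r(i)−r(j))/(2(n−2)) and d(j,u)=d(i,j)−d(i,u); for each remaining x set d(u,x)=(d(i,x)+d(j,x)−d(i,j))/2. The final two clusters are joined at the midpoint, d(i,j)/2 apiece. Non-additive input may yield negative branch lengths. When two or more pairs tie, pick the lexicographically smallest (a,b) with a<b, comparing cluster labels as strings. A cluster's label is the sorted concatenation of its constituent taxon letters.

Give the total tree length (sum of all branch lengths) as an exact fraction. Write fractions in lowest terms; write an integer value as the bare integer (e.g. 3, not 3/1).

205/8

iteration 1: select M,Q (d=1, Q=-99); attach at lengths (-3/8, 11/8); label the merged cluster MQ
  updated: d(A,MQ)=25/2, d(K,MQ)=9, d(L,MQ)=29/2, d(MQ,U)=25/2
iteration 2: select A,U (d=6, Q=-75); attach at lengths (10/3, 8/3); label the merged cluster AU
  updated: d(AU,K)=11, d(AU,L)=11, d(AU,MQ)=19/2
iteration 3: select AU,MQ (d=19/2, Q=-91/2); attach at lengths (35/8, 41/8); label the merged cluster AMQU
  updated: d(AMQU,K)=21/4, d(AMQU,L)=8
iteration 4: select AMQU,K (d=21/4, Q=-73/4); attach at lengths (33/8, 9/8); label the merged cluster AKMQU
  updated: d(AKMQU,L)=31/8
iteration 5: select AKMQU,L (d=31/8); attach at lengths (31/16, 31/16); label the merged cluster AKLMQU
final tree: ((((A:10/3,U:8/3):35/8,(M:-3/8,Q:11/8):41/8):33/8,K:9/8):31/16,L:31/16)
total length: 205/8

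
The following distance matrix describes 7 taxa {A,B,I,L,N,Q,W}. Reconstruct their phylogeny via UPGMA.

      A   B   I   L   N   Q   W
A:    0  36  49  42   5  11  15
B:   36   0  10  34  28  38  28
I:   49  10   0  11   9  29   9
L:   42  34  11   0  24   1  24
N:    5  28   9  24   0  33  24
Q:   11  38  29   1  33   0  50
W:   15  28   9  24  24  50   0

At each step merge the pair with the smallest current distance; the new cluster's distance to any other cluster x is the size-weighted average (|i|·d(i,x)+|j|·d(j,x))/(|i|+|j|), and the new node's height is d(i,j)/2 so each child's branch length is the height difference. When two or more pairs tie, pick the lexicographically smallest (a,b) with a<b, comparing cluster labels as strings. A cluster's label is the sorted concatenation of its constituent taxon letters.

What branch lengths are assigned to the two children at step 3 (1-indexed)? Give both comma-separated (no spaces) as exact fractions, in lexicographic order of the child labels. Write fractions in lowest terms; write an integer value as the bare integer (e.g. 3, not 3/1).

9/2,9/2

iteration 1: select L,Q (d=1); attach at lengths (1/2, 1/2); label the merged cluster LQ
  updated: d(A,LQ)=53/2, d(B,LQ)=36, d(I,LQ)=20, d(LQ,N)=57/2, d(LQ,W)=37
iteration 2: select A,N (d=5); attach at lengths (5/2, 5/2); label the merged cluster AN
  updated: d(AN,B)=32, d(AN,I)=29, d(AN,LQ)=55/2, d(AN,W)=39/2
iteration 3: select I,W (d=9); attach at lengths (9/2, 9/2); label the merged cluster IW
  updated: d(AN,IW)=97/4, d(B,IW)=19, d(IW,LQ)=57/2
iteration 4: select B,IW (d=19); attach at lengths (19/2, 5); label the merged cluster BIW
  updated: d(AN,BIW)=161/6, d(BIW,LQ)=31
iteration 5: select AN,BIW (d=161/6); attach at lengths (131/12, 47/12); label the merged cluster ABINW
  updated: d(ABINW,LQ)=148/5
iteration 6: select ABINW,LQ (d=148/5); attach at lengths (83/60, 143/10); label the merged cluster ABILNQW
final tree: (((A:5/2,N:5/2):131/12,(B:19/2,(I:9/2,W:9/2):5):47/12):83/60,(L:1/2,Q:1/2):143/10)
total length: 3601/60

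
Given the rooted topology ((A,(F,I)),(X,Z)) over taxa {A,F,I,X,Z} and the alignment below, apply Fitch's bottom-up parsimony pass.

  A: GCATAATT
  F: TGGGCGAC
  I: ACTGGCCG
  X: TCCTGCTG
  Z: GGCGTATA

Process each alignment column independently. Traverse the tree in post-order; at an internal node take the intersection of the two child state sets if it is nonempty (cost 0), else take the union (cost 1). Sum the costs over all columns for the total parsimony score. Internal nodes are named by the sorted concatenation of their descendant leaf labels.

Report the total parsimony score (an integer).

[col 0] FI: children F:{T}, I:{A} ∪→ {A,T}; cost 1
[col 0] AFI: children A:{G}, FI:{A,T} ∪→ {A,G,T}; cost 1
[col 0] XZ: children X:{T}, Z:{G} ∪→ {G,T}; cost 1
[col 0] AFIXZ: children AFI:{A,G,T}, XZ:{G,T} ∩→ {G,T}; cost 0
[col 1] FI: children F:{G}, I:{C} ∪→ {C,G}; cost 1
[col 1] AFI: children A:{C}, FI:{C,G} ∩→ {C}; cost 0
[col 1] XZ: children X:{C}, Z:{G} ∪→ {C,G}; cost 1
[col 1] AFIXZ: children AFI:{C}, XZ:{C,G} ∩→ {C}; cost 0
[col 2] FI: children F:{G}, I:{T} ∪→ {G,T}; cost 1
[col 2] AFI: children A:{A}, FI:{G,T} ∪→ {A,G,T}; cost 1
[col 2] XZ: children X:{C}, Z:{C} ∩→ {C}; cost 0
[col 2] AFIXZ: children AFI:{A,G,T}, XZ:{C} ∪→ {A,C,G,T}; cost 1
[col 3] FI: children F:{G}, I:{G} ∩→ {G}; cost 0
[col 3] AFI: children A:{T}, FI:{G} ∪→ {G,T}; cost 1
[col 3] XZ: children X:{T}, Z:{G} ∪→ {G,T}; cost 1
[col 3] AFIXZ: children AFI:{G,T}, XZ:{G,T} ∩→ {G,T}; cost 0
[col 4] FI: children F:{C}, I:{G} ∪→ {C,G}; cost 1
[col 4] AFI: children A:{A}, FI:{C,G} ∪→ {A,C,G}; cost 1
[col 4] XZ: children X:{G}, Z:{T} ∪→ {G,T}; cost 1
[col 4] AFIXZ: children AFI:{A,C,G}, XZ:{G,T} ∩→ {G}; cost 0
[col 5] FI: children F:{G}, I:{C} ∪→ {C,G}; cost 1
[col 5] AFI: children A:{A}, FI:{C,G} ∪→ {A,C,G}; cost 1
[col 5] XZ: children X:{C}, Z:{A} ∪→ {A,C}; cost 1
[col 5] AFIXZ: children AFI:{A,C,G}, XZ:{A,C} ∩→ {A,C}; cost 0
[col 6] FI: children F:{A}, I:{C} ∪→ {A,C}; cost 1
[col 6] AFI: children A:{T}, FI:{A,C} ∪→ {A,C,T}; cost 1
[col 6] XZ: children X:{T}, Z:{T} ∩→ {T}; cost 0
[col 6] AFIXZ: children AFI:{A,C,T}, XZ:{T} ∩→ {T}; cost 0
[col 7] FI: children F:{C}, I:{G} ∪→ {C,G}; cost 1
[col 7] AFI: children A:{T}, FI:{C,G} ∪→ {C,G,T}; cost 1
[col 7] XZ: children X:{G}, Z:{A} ∪→ {A,G}; cost 1
[col 7] AFIXZ: children AFI:{C,G,T}, XZ:{A,G} ∩→ {G}; cost 0
per-site changes: [3, 2, 3, 2, 3, 3, 2, 3]; total = 21

21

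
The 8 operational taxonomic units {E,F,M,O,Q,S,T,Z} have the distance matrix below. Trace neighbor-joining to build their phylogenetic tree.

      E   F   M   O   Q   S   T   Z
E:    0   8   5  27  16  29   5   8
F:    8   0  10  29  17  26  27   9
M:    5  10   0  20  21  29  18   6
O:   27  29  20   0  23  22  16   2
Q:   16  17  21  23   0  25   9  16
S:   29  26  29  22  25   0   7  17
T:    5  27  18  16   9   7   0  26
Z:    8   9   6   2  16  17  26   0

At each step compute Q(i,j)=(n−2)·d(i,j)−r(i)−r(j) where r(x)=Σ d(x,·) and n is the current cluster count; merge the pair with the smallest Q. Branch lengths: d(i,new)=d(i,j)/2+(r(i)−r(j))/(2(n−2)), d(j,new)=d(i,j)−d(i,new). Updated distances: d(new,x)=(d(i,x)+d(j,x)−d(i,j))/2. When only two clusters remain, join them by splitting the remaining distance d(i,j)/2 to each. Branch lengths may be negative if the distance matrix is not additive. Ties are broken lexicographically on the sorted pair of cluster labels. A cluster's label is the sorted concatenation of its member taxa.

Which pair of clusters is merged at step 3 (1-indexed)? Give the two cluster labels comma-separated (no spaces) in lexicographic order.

step 1: merge (S,T) at d=7, Q=-221; branch lengths S→89/12, T→-5/12; new cluster ST
  updated: d(E,ST)=27/2, d(F,ST)=23, d(M,ST)=20, d(O,ST)=31/2, d(Q,ST)=27/2, d(ST,Z)=18
step 2: merge (O,Z) at d=2, Q=-331/2; branch lengths O→27/4, Z→-19/4; new cluster OZ
  updated: d(E,OZ)=33/2, d(F,OZ)=18, d(M,OZ)=12, d(OZ,Q)=37/2, d(OZ,ST)=63/4
step 3: merge (Q,ST) at d=27/2, Q=-471/4; branch lengths Q→217/32, ST→215/32; new cluster QST
  updated: d(E,QST)=8, d(F,QST)=53/4, d(M,QST)=55/4, d(OZ,QST)=83/8
step 4: merge (OZ,QST) at d=83/8, Q=-569/8; branch lengths OZ→341/48, QST→157/48; new cluster OQSTZ
  updated: d(E,OQSTZ)=113/16, d(F,OQSTZ)=167/16, d(M,OQSTZ)=123/16
step 5: merge (E,M) at d=5, Q=-131/4; branch lengths E→59/32, M→101/32; new cluster EM
  updated: d(EM,F)=13/2, d(EM,OQSTZ)=39/8
step 6: merge (EM,F) at d=13/2, Q=-349/16; branch lengths EM→15/32, F→193/32; new cluster EFM
  updated: d(EFM,OQSTZ)=141/32
step 7: merge (EFM,OQSTZ) at d=141/32; branch lengths EFM→141/64, OQSTZ→141/64; new cluster EFMOQSTZ
final tree: (((E:59/32,M:101/32):15/32,F:193/32):141/64,((O:27/4,Z:-19/4):341/48,(Q:217/32,(S:89/12,T:-5/12):215/32):157/48):141/64)
total length: 1561/32

Q,ST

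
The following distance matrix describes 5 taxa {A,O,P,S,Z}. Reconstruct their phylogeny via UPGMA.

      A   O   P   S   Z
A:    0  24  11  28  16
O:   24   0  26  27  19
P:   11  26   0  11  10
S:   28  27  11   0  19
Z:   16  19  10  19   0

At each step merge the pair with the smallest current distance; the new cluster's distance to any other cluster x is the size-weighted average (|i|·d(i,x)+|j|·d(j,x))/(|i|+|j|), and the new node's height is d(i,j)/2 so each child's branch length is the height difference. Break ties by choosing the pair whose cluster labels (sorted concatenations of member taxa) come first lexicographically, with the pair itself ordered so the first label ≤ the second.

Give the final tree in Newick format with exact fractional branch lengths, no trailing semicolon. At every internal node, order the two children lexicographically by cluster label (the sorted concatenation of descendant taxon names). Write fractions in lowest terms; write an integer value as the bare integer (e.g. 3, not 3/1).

step 1: merge (P,Z) at d=10; branch lengths P→5, Z→5; new cluster PZ
  updated: d(A,PZ)=27/2, d(O,PZ)=45/2, d(PZ,S)=15
step 2: merge (A,PZ) at d=27/2; branch lengths A→27/4, PZ→7/4; new cluster APZ
  updated: d(APZ,O)=23, d(APZ,S)=58/3
step 3: merge (APZ,S) at d=58/3; branch lengths APZ→35/12, S→29/3; new cluster APSZ
  updated: d(APSZ,O)=24
step 4: merge (APSZ,O) at d=24; branch lengths APSZ→7/3, O→12; new cluster AOPSZ
final tree: (((A:27/4,(P:5,Z:5):7/4):35/12,S:29/3):7/3,O:12)
total length: 545/12

(((A:27/4,(P:5,Z:5):7/4):35/12,S:29/3):7/3,O:12)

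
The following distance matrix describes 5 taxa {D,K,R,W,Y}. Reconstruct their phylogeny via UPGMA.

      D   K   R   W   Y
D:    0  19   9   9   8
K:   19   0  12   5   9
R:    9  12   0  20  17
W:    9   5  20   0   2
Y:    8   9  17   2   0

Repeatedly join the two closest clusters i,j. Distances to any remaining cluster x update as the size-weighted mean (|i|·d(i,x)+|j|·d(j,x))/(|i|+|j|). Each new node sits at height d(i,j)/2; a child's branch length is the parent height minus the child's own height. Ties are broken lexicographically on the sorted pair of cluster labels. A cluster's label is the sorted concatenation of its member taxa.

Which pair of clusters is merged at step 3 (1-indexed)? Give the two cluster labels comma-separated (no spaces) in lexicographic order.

iteration 1: select W,Y (d=2); attach at lengths (1, 1); label the merged cluster WY
  updated: d(D,WY)=17/2, d(K,WY)=7, d(R,WY)=37/2
iteration 2: select K,WY (d=7); attach at lengths (7/2, 5/2); label the merged cluster KWY
  updated: d(D,KWY)=12, d(KWY,R)=49/3
iteration 3: select D,R (d=9); attach at lengths (9/2, 9/2); label the merged cluster DR
  updated: d(DR,KWY)=85/6
iteration 4: select DR,KWY (d=85/6); attach at lengths (31/12, 43/12); label the merged cluster DKRWY
final tree: ((D:9/2,R:9/2):31/12,(K:7/2,(W:1,Y:1):5/2):43/12)
total length: 139/6

D,R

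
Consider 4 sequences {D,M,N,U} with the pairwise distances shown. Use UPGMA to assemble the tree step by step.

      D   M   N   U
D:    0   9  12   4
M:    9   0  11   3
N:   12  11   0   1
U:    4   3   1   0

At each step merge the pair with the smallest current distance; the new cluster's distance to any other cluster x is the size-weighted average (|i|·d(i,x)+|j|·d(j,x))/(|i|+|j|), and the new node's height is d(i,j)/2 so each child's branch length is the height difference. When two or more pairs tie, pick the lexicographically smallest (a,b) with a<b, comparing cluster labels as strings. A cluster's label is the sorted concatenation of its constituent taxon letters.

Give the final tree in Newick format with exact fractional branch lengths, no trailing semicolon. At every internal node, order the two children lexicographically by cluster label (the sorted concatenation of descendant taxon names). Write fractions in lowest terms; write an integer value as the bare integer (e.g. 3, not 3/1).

(D:25/6,(M:7/2,(N:1/2,U:1/2):3):2/3)

iteration 1: select N,U (d=1); attach at lengths (1/2, 1/2); label the merged cluster NU
  updated: d(D,NU)=8, d(M,NU)=7
iteration 2: select M,NU (d=7); attach at lengths (7/2, 3); label the merged cluster MNU
  updated: d(D,MNU)=25/3
iteration 3: select D,MNU (d=25/3); attach at lengths (25/6, 2/3); label the merged cluster DMNU
final tree: (D:25/6,(M:7/2,(N:1/2,U:1/2):3):2/3)
total length: 37/3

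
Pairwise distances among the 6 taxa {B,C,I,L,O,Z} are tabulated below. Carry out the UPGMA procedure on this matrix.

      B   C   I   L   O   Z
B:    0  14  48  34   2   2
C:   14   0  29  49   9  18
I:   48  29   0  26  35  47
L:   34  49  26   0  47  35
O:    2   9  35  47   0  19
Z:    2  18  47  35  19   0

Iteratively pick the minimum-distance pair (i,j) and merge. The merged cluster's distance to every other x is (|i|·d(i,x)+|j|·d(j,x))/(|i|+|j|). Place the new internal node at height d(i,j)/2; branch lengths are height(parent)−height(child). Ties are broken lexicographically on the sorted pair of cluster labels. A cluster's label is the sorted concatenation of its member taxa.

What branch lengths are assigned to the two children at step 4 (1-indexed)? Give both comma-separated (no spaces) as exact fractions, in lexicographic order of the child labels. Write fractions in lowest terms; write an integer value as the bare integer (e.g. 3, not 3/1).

step 1: merge (B,O) at d=2; branch lengths B→1, O→1; new cluster BO
  updated: d(BO,C)=23/2, d(BO,I)=83/2, d(BO,L)=81/2, d(BO,Z)=21/2
step 2: merge (BO,Z) at d=21/2; branch lengths BO→17/4, Z→21/4; new cluster BOZ
  updated: d(BOZ,C)=41/3, d(BOZ,I)=130/3, d(BOZ,L)=116/3
step 3: merge (BOZ,C) at d=41/3; branch lengths BOZ→19/12, C→41/6; new cluster BCOZ
  updated: d(BCOZ,I)=159/4, d(BCOZ,L)=165/4
step 4: merge (I,L) at d=26; branch lengths I→13, L→13; new cluster IL
  updated: d(BCOZ,IL)=81/2
step 5: merge (BCOZ,IL) at d=81/2; branch lengths BCOZ→161/12, IL→29/4; new cluster BCILOZ
final tree: ((((B:1,O:1):17/4,Z:21/4):19/12,C:41/6):161/12,(I:13,L:13):29/4)
total length: 799/12

13,13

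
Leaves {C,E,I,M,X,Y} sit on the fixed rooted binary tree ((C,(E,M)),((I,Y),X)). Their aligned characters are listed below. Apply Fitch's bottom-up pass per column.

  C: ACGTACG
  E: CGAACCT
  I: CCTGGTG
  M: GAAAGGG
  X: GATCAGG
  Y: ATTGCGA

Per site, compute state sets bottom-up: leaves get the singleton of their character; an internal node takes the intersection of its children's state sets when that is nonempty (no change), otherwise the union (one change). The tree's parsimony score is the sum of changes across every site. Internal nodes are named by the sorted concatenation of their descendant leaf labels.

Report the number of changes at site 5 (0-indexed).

3

EM@0: {C} ∪ {G} = {C,G} (union, +1)
CEM@0: {A} ∪ {C,G} = {A,C,G} (union, +1)
IY@0: {C} ∪ {A} = {A,C} (union, +1)
IXY@0: {A,C} ∪ {G} = {A,C,G} (union, +1)
CEIMXY@0: {A,C,G} ∩ {A,C,G} = {A,C,G} (intersection, +0)
EM@1: {G} ∪ {A} = {A,G} (union, +1)
CEM@1: {C} ∪ {A,G} = {A,C,G} (union, +1)
IY@1: {C} ∪ {T} = {C,T} (union, +1)
IXY@1: {C,T} ∪ {A} = {A,C,T} (union, +1)
CEIMXY@1: {A,C,G} ∩ {A,C,T} = {A,C} (intersection, +0)
EM@2: {A} ∩ {A} = {A} (intersection, +0)
CEM@2: {G} ∪ {A} = {A,G} (union, +1)
IY@2: {T} ∩ {T} = {T} (intersection, +0)
IXY@2: {T} ∩ {T} = {T} (intersection, +0)
CEIMXY@2: {A,G} ∪ {T} = {A,G,T} (union, +1)
EM@3: {A} ∩ {A} = {A} (intersection, +0)
CEM@3: {T} ∪ {A} = {A,T} (union, +1)
IY@3: {G} ∩ {G} = {G} (intersection, +0)
IXY@3: {G} ∪ {C} = {C,G} (union, +1)
CEIMXY@3: {A,T} ∪ {C,G} = {A,C,G,T} (union, +1)
EM@4: {C} ∪ {G} = {C,G} (union, +1)
CEM@4: {A} ∪ {C,G} = {A,C,G} (union, +1)
IY@4: {G} ∪ {C} = {C,G} (union, +1)
IXY@4: {C,G} ∪ {A} = {A,C,G} (union, +1)
CEIMXY@4: {A,C,G} ∩ {A,C,G} = {A,C,G} (intersection, +0)
EM@5: {C} ∪ {G} = {C,G} (union, +1)
CEM@5: {C} ∩ {C,G} = {C} (intersection, +0)
IY@5: {T} ∪ {G} = {G,T} (union, +1)
IXY@5: {G,T} ∩ {G} = {G} (intersection, +0)
CEIMXY@5: {C} ∪ {G} = {C,G} (union, +1)
EM@6: {T} ∪ {G} = {G,T} (union, +1)
CEM@6: {G} ∩ {G,T} = {G} (intersection, +0)
IY@6: {G} ∪ {A} = {A,G} (union, +1)
IXY@6: {A,G} ∩ {G} = {G} (intersection, +0)
CEIMXY@6: {G} ∩ {G} = {G} (intersection, +0)
per-site changes: [4, 4, 2, 3, 4, 3, 2]; total = 22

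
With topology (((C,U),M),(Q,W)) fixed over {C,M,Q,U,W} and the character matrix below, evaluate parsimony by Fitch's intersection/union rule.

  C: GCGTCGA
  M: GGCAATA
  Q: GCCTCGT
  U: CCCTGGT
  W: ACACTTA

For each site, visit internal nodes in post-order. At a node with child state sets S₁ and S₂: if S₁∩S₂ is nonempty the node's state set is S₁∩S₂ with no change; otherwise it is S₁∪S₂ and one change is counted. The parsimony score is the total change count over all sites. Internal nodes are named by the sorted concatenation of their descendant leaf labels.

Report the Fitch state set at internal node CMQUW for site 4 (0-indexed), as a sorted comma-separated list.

C

CU@0: {G} ∪ {C} = {C,G} (union, +1)
CMU@0: {C,G} ∩ {G} = {G} (intersection, +0)
QW@0: {G} ∪ {A} = {A,G} (union, +1)
CMQUW@0: {G} ∩ {A,G} = {G} (intersection, +0)
CU@1: {C} ∩ {C} = {C} (intersection, +0)
CMU@1: {C} ∪ {G} = {C,G} (union, +1)
QW@1: {C} ∩ {C} = {C} (intersection, +0)
CMQUW@1: {C,G} ∩ {C} = {C} (intersection, +0)
CU@2: {G} ∪ {C} = {C,G} (union, +1)
CMU@2: {C,G} ∩ {C} = {C} (intersection, +0)
QW@2: {C} ∪ {A} = {A,C} (union, +1)
CMQUW@2: {C} ∩ {A,C} = {C} (intersection, +0)
CU@3: {T} ∩ {T} = {T} (intersection, +0)
CMU@3: {T} ∪ {A} = {A,T} (union, +1)
QW@3: {T} ∪ {C} = {C,T} (union, +1)
CMQUW@3: {A,T} ∩ {C,T} = {T} (intersection, +0)
CU@4: {C} ∪ {G} = {C,G} (union, +1)
CMU@4: {C,G} ∪ {A} = {A,C,G} (union, +1)
QW@4: {C} ∪ {T} = {C,T} (union, +1)
CMQUW@4: {A,C,G} ∩ {C,T} = {C} (intersection, +0)
CU@5: {G} ∩ {G} = {G} (intersection, +0)
CMU@5: {G} ∪ {T} = {G,T} (union, +1)
QW@5: {G} ∪ {T} = {G,T} (union, +1)
CMQUW@5: {G,T} ∩ {G,T} = {G,T} (intersection, +0)
CU@6: {A} ∪ {T} = {A,T} (union, +1)
CMU@6: {A,T} ∩ {A} = {A} (intersection, +0)
QW@6: {T} ∪ {A} = {A,T} (union, +1)
CMQUW@6: {A} ∩ {A,T} = {A} (intersection, +0)
per-site changes: [2, 1, 2, 2, 3, 2, 2]; total = 14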